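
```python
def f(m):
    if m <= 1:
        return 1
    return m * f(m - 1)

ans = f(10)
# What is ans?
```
Call trace:
f(m=10)
  f(m=9)
    f(m=8)
      f(m=7)
        f(m=6)
          f(m=5)
            f(m=4)
              f(m=3)
                f(m=2)
                  f(m=1)
                  -> return 1
                -> return 2
              -> return 6
            -> return 24
          -> return 120
        -> return 720
      -> return 5040
    -> return 40320
  -> return 362880
-> return 3628800

Final answer: 3628800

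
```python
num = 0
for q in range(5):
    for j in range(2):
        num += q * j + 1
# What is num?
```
Trace:
  num=0
  num=1, q=0, j=0
  num=2, q=0, j=1
  num=3, q=1, j=0
  num=5, q=1, j=1
  num=6, q=2, j=0
  num=9, q=2, j=1
  num=10, q=3, j=0
  num=14, q=3, j=1
  num=15, q=4, j=0
  num=20, q=4, j=1

Final answer: 20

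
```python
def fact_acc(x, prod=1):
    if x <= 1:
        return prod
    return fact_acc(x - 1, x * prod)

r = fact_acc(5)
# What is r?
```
Call trace:
fact_acc(x=5, prod=1)
  fact_acc(x=4, prod=5)
    fact_acc(x=3, prod=20)
      fact_acc(x=2, prod=60)
        fact_acc(x=1, prod=120)
        -> return 120
      -> return 120
    -> return 120
  -> return 120
-> return 120

Final answer: 120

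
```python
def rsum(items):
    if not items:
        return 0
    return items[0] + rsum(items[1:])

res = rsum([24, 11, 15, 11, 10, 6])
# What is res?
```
Call trace:
rsum(items=[24, 11, 15, 11, 10, 6])
  rsum(items=[11, 15, 11, 10, 6])
    rsum(items=[15, 11, 10, 6])
      rsum(items=[11, 10, 6])
        rsum(items=[10, 6])
          rsum(items=[6])
            rsum(items=[])
            -> return 0
          -> return 6
        -> return 16
      -> return 27
    -> return 42
  -> return 53
-> return 77

Final answer: 77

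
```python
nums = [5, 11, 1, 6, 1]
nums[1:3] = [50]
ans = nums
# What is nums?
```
Trace:
  nums=[5, 11, 1, 6, 1]
  nums=[5, 50, 6, 1]
  nums=[5, 50, 6, 1], ans=[5, 50, 6, 1]

Final answer: [5, 50, 6, 1]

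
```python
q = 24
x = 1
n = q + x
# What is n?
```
Trace:
  q=24
  q=24, x=1
  q=24, x=1, n=25

Final answer: 25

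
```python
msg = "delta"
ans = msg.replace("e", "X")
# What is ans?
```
Trace:
  msg='delta'
  msg='delta', ans='dXlta'

Final answer: 'dXlta'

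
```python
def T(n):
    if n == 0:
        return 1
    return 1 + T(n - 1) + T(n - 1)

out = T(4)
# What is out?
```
Call trace (a repeated sub-call is expanded the first time; later identical calls just restate its return value):
T(n=4)
  T(n=3)
    T(n=2)
      T(n=1)
        T(n=0)
        -> return 1
        T(n=0)
        -> return 1
      -> return 3
      T(n=1) -> return 3  (same call as traced above)
    -> return 7
    T(n=2) -> return 7  (same call as traced above)
  -> return 15
  T(n=3) -> return 15  (same call as traced above)
-> return 31

Final answer: 31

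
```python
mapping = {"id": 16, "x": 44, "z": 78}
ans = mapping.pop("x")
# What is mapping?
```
Trace:
  mapping={'id': 16, 'x': 44, 'z': 78}
  mapping={'id': 16, 'z': 78}, ans=44

Final answer: {'id': 16, 'z': 78}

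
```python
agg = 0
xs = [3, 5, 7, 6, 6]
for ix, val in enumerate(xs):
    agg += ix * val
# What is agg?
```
Trace:
  agg=0
  agg=0, ix=0, val=3
  agg=5, ix=1, val=5
  agg=19, ix=2, val=7
  agg=37, ix=3, val=6
  agg=61, ix=4, val=6

Final answer: 61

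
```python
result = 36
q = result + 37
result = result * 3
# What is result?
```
Trace:
  result=36
  result=36, q=73
  result=108, q=73

Final answer: 108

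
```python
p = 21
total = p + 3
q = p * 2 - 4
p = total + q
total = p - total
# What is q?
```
Trace:
  p=21
  p=21, total=24
  p=21, total=24, q=38
  p=62, total=24, q=38
  p=62, total=38, q=38

Final answer: 38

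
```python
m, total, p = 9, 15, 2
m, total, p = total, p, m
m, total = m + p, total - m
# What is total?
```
Trace:
  m=9, total=15, p=2
  m=15, total=2, p=9
  m=24, total=-13, p=9

Final answer: -13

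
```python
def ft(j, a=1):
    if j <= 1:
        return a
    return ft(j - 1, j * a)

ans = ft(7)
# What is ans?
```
Call trace:
ft(j=7, a=1)
  ft(j=6, a=7)
    ft(j=5, a=42)
      ft(j=4, a=210)
        ft(j=3, a=840)
          ft(j=2, a=2520)
            ft(j=1, a=5040)
            -> return 5040
          -> return 5040
        -> return 5040
      -> return 5040
    -> return 5040
  -> return 5040
-> return 5040

Final answer: 5040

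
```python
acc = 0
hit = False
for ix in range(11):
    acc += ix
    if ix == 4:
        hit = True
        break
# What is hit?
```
Trace:
  acc=0
  acc=0, hit=False
  acc=0, hit=False, ix=0
  acc=1, hit=False, ix=1
  acc=3, hit=False, ix=2
  acc=6, hit=False, ix=3
  acc=10, hit=True, ix=4

Final answer: True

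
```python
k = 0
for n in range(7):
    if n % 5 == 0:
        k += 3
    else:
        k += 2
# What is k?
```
Trace:
  k=0
  k=3, n=0
  k=5, n=1
  k=7, n=2
  k=9, n=3
  k=11, n=4
  k=14, n=5
  k=16, n=6

Final answer: 16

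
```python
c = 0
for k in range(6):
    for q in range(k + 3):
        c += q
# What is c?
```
Trace:
  c=0
  c=0, k=0, q=0
  c=1, k=0, q=1
  c=3, k=0, q=2
  c=3, k=1, q=0
  c=4, k=1, q=1
  c=6, k=1, q=2
  c=9, k=1, q=3
  c=9, k=2, q=0
  c=10, k=2, q=1
  c=12, k=2, q=2
  c=15, k=2, q=3
  c=19, k=2, q=4
  c=19, k=3, q=0
  c=20, k=3, q=1
  c=22, k=3, q=2
  c=25, k=3, q=3
  c=29, k=3, q=4
  c=34, k=3, q=5
  c=34, k=4, q=0
  c=35, k=4, q=1
  c=37, k=4, q=2
  c=40, k=4, q=3
  c=44, k=4, q=4
  c=49, k=4, q=5
  c=55, k=4, q=6
  c=55, k=5, q=0
  c=56, k=5, q=1
  c=58, k=5, q=2
  c=61, k=5, q=3
  c=65, k=5, q=4
  c=70, k=5, q=5
  c=76, k=5, q=6
  c=83, k=5, q=7

Final answer: 83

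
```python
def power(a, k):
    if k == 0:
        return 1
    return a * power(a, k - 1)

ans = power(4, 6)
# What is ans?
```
Call trace:
power(a=4, k=6)
  power(a=4, k=5)
    power(a=4, k=4)
      power(a=4, k=3)
        power(a=4, k=2)
          power(a=4, k=1)
            power(a=4, k=0)
            -> return 1
          -> return 4
        -> return 16
      -> return 64
    -> return 256
  -> return 1024
-> return 4096

Final answer: 4096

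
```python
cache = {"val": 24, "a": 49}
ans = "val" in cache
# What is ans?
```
Trace:
  cache={'val': 24, 'a': 49}
  cache={'val': 24, 'a': 49}, ans=True

Final answer: True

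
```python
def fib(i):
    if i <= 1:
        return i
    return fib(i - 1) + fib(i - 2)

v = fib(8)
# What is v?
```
Call trace (a repeated sub-call is expanded the first time; later identical calls just restate its return value):
fib(i=8)
  fib(i=7)
    fib(i=6)
      fib(i=5)
        fib(i=4)
          fib(i=3)
            fib(i=2)
              fib(i=1)
              -> return 1
              fib(i=0)
              -> return 0
            -> return 1
            fib(i=1)
            -> return 1
          -> return 2
          fib(i=2) -> return 1  (same call as traced above)
        -> return 3
        fib(i=3) -> return 2  (same call as traced above)
      -> return 5
      fib(i=4) -> return 3  (same call as traced above)
    -> return 8
    fib(i=5) -> return 5  (same call as traced above)
  -> return 13
  fib(i=6) -> return 8  (same call as traced above)
-> return 21

Final answer: 21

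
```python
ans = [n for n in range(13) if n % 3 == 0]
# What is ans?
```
Trace:
  n=0
  n=1
  n=2
  n=3
  n=4
  n=5
  n=6
  n=7
  n=8
  n=9
  n=10
  n=11
  n=12
  ans=[0, 3, 6, 9, 12]

Final answer: [0, 3, 6, 9, 12]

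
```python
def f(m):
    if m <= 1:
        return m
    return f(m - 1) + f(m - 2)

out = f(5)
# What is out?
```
Call trace (a repeated sub-call is expanded the first time; later identical calls just restate its return value):
f(m=5)
  f(m=4)
    f(m=3)
      f(m=2)
        f(m=1)
        -> return 1
        f(m=0)
        -> return 0
      -> return 1
      f(m=1)
      -> return 1
    -> return 2
    f(m=2) -> return 1  (same call as traced above)
  -> return 3
  f(m=3) -> return 2  (same call as traced above)
-> return 5

Final answer: 5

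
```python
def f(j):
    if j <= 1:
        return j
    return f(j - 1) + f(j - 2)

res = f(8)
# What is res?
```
Call trace (a repeated sub-call is expanded the first time; later identical calls just restate its return value):
f(j=8)
  f(j=7)
    f(j=6)
      f(j=5)
        f(j=4)
          f(j=3)
            f(j=2)
              f(j=1)
              -> return 1
              f(j=0)
              -> return 0
            -> return 1
            f(j=1)
            -> return 1
          -> return 2
          f(j=2) -> return 1  (same call as traced above)
        -> return 3
        f(j=3) -> return 2  (same call as traced above)
      -> return 5
      f(j=4) -> return 3  (same call as traced above)
    -> return 8
    f(j=5) -> return 5  (same call as traced above)
  -> return 13
  f(j=6) -> return 8  (same call as traced above)
-> return 21

Final answer: 21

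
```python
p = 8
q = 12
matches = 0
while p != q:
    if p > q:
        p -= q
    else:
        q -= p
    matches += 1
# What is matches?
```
Trace:
  p=8
  p=8, q=12
  p=8, q=12, matches=0
  p=8, q=4, matches=1
  p=4, q=4, matches=2

Final answer: 2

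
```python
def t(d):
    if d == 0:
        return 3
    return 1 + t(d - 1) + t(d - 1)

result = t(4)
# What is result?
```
Call trace (a repeated sub-call is expanded the first time; later identical calls just restate its return value):
t(d=4)
  t(d=3)
    t(d=2)
      t(d=1)
        t(d=0)
        -> return 3
        t(d=0)
        -> return 3
      -> return 7
      t(d=1) -> return 7  (same call as traced above)
    -> return 15
    t(d=2) -> return 15  (same call as traced above)
  -> return 31
  t(d=3) -> return 31  (same call as traced above)
-> return 63

Final answer: 63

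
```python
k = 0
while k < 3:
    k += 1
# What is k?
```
Trace:
  k=0
  k=1
  k=2
  k=3

Final answer: 3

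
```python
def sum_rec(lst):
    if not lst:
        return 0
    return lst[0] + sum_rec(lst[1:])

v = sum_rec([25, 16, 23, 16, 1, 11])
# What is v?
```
Call trace:
sum_rec(lst=[25, 16, 23, 16, 1, 11])
  sum_rec(lst=[16, 23, 16, 1, 11])
    sum_rec(lst=[23, 16, 1, 11])
      sum_rec(lst=[16, 1, 11])
        sum_rec(lst=[1, 11])
          sum_rec(lst=[11])
            sum_rec(lst=[])
            -> return 0
          -> return 11
        -> return 12
      -> return 28
    -> return 51
  -> return 67
-> return 92

Final answer: 92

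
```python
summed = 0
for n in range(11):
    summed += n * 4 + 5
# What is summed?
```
Trace:
  summed=0
  summed=5, n=0
  summed=14, n=1
  summed=27, n=2
  summed=44, n=3
  summed=65, n=4
  summed=90, n=5
  summed=119, n=6
  summed=152, n=7
  summed=189, n=8
  summed=230, n=9
  summed=275, n=10

Final answer: 275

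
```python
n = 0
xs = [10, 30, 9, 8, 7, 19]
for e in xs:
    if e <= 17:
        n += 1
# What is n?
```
Trace:
  n=0
  n=1, e=10
  n=1, e=30
  n=2, e=9
  n=3, e=8
  n=4, e=7
  n=4, e=19

Final answer: 4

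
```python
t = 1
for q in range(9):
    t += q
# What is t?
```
Trace:
  t=1
  t=1, q=0
  t=2, q=1
  t=4, q=2
  t=7, q=3
  t=11, q=4
  t=16, q=5
  t=22, q=6
  t=29, q=7
  t=37, q=8

Final answer: 37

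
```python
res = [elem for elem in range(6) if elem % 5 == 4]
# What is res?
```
Trace:
  elem=0
  elem=1
  elem=2
  elem=3
  elem=4
  elem=5
  res=[4]

Final answer: [4]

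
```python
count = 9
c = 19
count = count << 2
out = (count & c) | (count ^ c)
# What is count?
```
Trace:
  count=9
  count=9, c=19
  count=36, c=19
  count=36, c=19, out=55

Final answer: 36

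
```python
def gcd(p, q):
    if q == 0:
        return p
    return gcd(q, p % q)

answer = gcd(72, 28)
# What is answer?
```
Call trace:
gcd(p=72, q=28)
  gcd(p=28, q=16)
    gcd(p=16, q=12)
      gcd(p=12, q=4)
        gcd(p=4, q=0)
        -> return 4
      -> return 4
    -> return 4
  -> return 4
-> return 4

Final answer: 4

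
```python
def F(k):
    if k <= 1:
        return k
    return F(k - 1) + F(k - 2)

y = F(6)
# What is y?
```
Call trace (a repeated sub-call is expanded the first time; later identical calls just restate its return value):
F(k=6)
  F(k=5)
    F(k=4)
      F(k=3)
        F(k=2)
          F(k=1)
          -> return 1
          F(k=0)
          -> return 0
        -> return 1
        F(k=1)
        -> return 1
      -> return 2
      F(k=2) -> return 1  (same call as traced above)
    -> return 3
    F(k=3) -> return 2  (same call as traced above)
  -> return 5
  F(k=4) -> return 3  (same call as traced above)
-> return 8

Final answer: 8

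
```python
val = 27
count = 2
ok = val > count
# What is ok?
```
Trace:
  val=27
  val=27, count=2
  val=27, count=2, ok=True

Final answer: True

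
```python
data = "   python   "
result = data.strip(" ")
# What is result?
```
Trace:
  data='   python   '
  data='   python   ', result='python'

Final answer: 'python'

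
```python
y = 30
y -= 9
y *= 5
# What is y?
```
Trace:
  y=30
  y=21
  y=105

Final answer: 105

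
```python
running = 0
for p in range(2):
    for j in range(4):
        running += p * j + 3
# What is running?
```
Trace:
  running=0
  running=3, p=0, j=0
  running=6, p=0, j=1
  running=9, p=0, j=2
  running=12, p=0, j=3
  running=15, p=1, j=0
  running=19, p=1, j=1
  running=24, p=1, j=2
  running=30, p=1, j=3

Final answer: 30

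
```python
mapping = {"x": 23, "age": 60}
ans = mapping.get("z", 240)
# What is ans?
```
Trace:
  mapping={'x': 23, 'age': 60}
  mapping={'x': 23, 'age': 60}, ans=240

Final answer: 240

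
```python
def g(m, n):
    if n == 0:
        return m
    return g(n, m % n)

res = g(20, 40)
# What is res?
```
Call trace:
g(m=20, n=40)
  g(m=40, n=20)
    g(m=20, n=0)
    -> return 20
  -> return 20
-> return 20

Final answer: 20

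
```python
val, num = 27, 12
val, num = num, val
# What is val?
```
Trace:
  val=27, num=12
  val=12, num=27

Final answer: 12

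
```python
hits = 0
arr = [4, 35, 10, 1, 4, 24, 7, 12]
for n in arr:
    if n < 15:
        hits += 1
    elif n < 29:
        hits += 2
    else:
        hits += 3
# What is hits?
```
Trace:
  hits=0
  hits=1, n=4
  hits=4, n=35
  hits=5, n=10
  hits=6, n=1
  hits=7, n=4
  hits=9, n=24
  hits=10, n=7
  hits=11, n=12

Final answer: 11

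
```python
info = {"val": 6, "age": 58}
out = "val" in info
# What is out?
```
Trace:
  info={'val': 6, 'age': 58}
  info={'val': 6, 'age': 58}, out=True

Final answer: True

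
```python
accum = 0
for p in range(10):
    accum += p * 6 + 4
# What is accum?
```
Trace:
  accum=0
  accum=4, p=0
  accum=14, p=1
  accum=30, p=2
  accum=52, p=3
  accum=80, p=4
  accum=114, p=5
  accum=154, p=6
  accum=200, p=7
  accum=252, p=8
  accum=310, p=9

Final answer: 310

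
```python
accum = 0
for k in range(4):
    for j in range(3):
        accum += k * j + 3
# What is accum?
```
Trace:
  accum=0
  accum=3, k=0, j=0
  accum=6, k=0, j=1
  accum=9, k=0, j=2
  accum=12, k=1, j=0
  accum=16, k=1, j=1
  accum=21, k=1, j=2
  accum=24, k=2, j=0
  accum=29, k=2, j=1
  accum=36, k=2, j=2
  accum=39, k=3, j=0
  accum=45, k=3, j=1
  accum=54, k=3, j=2

Final answer: 54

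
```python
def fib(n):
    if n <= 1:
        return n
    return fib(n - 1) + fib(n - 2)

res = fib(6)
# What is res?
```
Call trace (a repeated sub-call is expanded the first time; later identical calls just restate its return value):
fib(n=6)
  fib(n=5)
    fib(n=4)
      fib(n=3)
        fib(n=2)
          fib(n=1)
          -> return 1
          fib(n=0)
          -> return 0
        -> return 1
        fib(n=1)
        -> return 1
      -> return 2
      fib(n=2) -> return 1  (same call as traced above)
    -> return 3
    fib(n=3) -> return 2  (same call as traced above)
  -> return 5
  fib(n=4) -> return 3  (same call as traced above)
-> return 8

Final answer: 8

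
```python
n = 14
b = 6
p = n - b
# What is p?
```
Trace:
  n=14
  n=14, b=6
  n=14, b=6, p=8

Final answer: 8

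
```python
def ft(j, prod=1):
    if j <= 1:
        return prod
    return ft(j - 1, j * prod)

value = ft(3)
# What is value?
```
Call trace:
ft(j=3, prod=1)
  ft(j=2, prod=3)
    ft(j=1, prod=6)
    -> return 6
  -> return 6
-> return 6

Final answer: 6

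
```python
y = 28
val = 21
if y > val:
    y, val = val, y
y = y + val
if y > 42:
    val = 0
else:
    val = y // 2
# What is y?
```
Trace:
  y=28
  y=28, val=21
  y=21, val=28
  y=49, val=28
  y=49, val=0

Final answer: 49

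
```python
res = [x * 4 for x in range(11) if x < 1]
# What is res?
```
Trace:
  x=0
  x=1
  x=2
  x=3
  x=4
  x=5
  x=6
  x=7
  x=8
  x=9
  x=10
  res=[0]

Final answer: [0]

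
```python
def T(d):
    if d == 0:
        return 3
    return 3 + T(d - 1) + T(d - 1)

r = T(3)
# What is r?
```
Call trace (a repeated sub-call is expanded the first time; later identical calls just restate its return value):
T(d=3)
  T(d=2)
    T(d=1)
      T(d=0)
      -> return 3
      T(d=0)
      -> return 3
    -> return 9
    T(d=1) -> return 9  (same call as traced above)
  -> return 21
  T(d=2) -> return 21  (same call as traced above)
-> return 45

Final answer: 45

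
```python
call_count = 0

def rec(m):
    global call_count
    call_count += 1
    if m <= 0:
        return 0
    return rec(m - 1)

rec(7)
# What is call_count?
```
Call trace:
rec(m=7)
  rec(m=6)
    rec(m=5)
      rec(m=4)
        rec(m=3)
          rec(m=2)
            rec(m=1)
              rec(m=0)
              -> return 0
            -> return 0
          -> return 0
        -> return 0
      -> return 0
    -> return 0
  -> return 0
-> return 0

call_count is incremented once per call. rec is entered once for each m = 7, 6, 5, 4, 3, 2, 1, 0 (the m <= 0 call returns without recursing), i.e. 7 + 1 calls.
call_count = 8

Final answer: 8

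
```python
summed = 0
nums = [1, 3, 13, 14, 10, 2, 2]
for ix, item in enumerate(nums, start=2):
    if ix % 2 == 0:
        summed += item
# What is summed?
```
Trace:
  summed=0
  summed=1, ix=2, item=1
  summed=1, ix=3, item=3
  summed=14, ix=4, item=13
  summed=14, ix=5, item=14
  summed=24, ix=6, item=10
  summed=24, ix=7, item=2
  summed=26, ix=8, item=2

Final answer: 26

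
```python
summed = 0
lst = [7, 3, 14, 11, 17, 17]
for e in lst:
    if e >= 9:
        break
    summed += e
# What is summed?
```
Trace:
  summed=0
  summed=7, e=7
  summed=10, e=3
  summed=10, e=14

Final answer: 10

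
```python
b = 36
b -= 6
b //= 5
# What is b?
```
Trace:
  b=36
  b=30
  b=6

Final answer: 6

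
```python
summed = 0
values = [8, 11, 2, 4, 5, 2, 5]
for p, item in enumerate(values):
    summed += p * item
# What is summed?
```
Trace:
  summed=0
  summed=0, p=0, item=8
  summed=11, p=1, item=11
  summed=15, p=2, item=2
  summed=27, p=3, item=4
  summed=47, p=4, item=5
  summed=57, p=5, item=2
  summed=87, p=6, item=5

Final answer: 87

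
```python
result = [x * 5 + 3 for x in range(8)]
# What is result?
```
Trace:
  x=0
  x=1
  x=2
  x=3
  x=4
  x=5
  x=6
  x=7
  result=[3, 8, 13, 18, 23, 28, 33, 38]

Final answer: [3, 8, 13, 18, 23, 28, 33, 38]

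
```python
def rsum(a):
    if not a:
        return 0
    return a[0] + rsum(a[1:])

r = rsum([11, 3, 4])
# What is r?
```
Call trace:
rsum(a=[11, 3, 4])
  rsum(a=[3, 4])
    rsum(a=[4])
      rsum(a=[])
      -> return 0
    -> return 4
  -> return 7
-> return 18

Final answer: 18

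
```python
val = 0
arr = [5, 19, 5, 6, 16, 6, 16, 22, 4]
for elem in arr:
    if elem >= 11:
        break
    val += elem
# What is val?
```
Trace:
  val=0
  val=5, elem=5
  val=5, elem=19

Final answer: 5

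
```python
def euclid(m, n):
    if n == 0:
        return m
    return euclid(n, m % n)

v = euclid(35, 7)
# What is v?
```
Call trace:
euclid(m=35, n=7)
  euclid(m=7, n=0)
  -> return 7
-> return 7

Final answer: 7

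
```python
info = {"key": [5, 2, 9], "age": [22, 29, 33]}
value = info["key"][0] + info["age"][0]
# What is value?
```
Trace:
  info={'key': [5, 2, 9], 'age': [22, 29, 33]}
  info={'key': [5, 2, 9], 'age': [22, 29, 33]}, value=27

Final answer: 27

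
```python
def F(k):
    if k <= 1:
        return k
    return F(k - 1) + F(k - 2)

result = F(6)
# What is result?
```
Call trace (a repeated sub-call is expanded the first time; later identical calls just restate its return value):
F(k=6)
  F(k=5)
    F(k=4)
      F(k=3)
        F(k=2)
          F(k=1)
          -> return 1
          F(k=0)
          -> return 0
        -> return 1
        F(k=1)
        -> return 1
      -> return 2
      F(k=2) -> return 1  (same call as traced above)
    -> return 3
    F(k=3) -> return 2  (same call as traced above)
  -> return 5
  F(k=4) -> return 3  (same call as traced above)
-> return 8

Final answer: 8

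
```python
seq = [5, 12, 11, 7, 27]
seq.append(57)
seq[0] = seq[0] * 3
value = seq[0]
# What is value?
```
Trace:
  seq=[5, 12, 11, 7, 27]
  seq=[5, 12, 11, 7, 27, 57]
  seq=[15, 12, 11, 7, 27, 57]
  seq=[15, 12, 11, 7, 27, 57], value=15

Final answer: 15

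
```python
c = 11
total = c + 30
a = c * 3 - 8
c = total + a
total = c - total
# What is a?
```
Trace:
  c=11
  c=11, total=41
  c=11, total=41, a=25
  c=66, total=41, a=25
  c=66, total=25, a=25

Final answer: 25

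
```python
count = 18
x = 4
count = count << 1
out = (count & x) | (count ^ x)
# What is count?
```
Trace:
  count=18
  count=18, x=4
  count=36, x=4
  count=36, x=4, out=36

Final answer: 36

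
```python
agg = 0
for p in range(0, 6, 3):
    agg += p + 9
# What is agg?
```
Trace:
  agg=0
  agg=9, p=0
  agg=21, p=3

Final answer: 21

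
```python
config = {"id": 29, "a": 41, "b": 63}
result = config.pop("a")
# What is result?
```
Trace:
  config={'id': 29, 'a': 41, 'b': 63}
  config={'id': 29, 'b': 63}, result=41

Final answer: 41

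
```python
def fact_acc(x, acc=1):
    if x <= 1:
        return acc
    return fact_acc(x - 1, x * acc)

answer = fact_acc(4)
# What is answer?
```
Call trace:
fact_acc(x=4, acc=1)
  fact_acc(x=3, acc=4)
    fact_acc(x=2, acc=12)
      fact_acc(x=1, acc=24)
      -> return 24
    -> return 24
  -> return 24
-> return 24

Final answer: 24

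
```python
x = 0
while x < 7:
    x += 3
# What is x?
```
Trace:
  x=0
  x=3
  x=6
  x=9

Final answer: 9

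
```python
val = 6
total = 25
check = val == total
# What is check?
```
Trace:
  val=6
  val=6, total=25
  val=6, total=25, check=False

Final answer: False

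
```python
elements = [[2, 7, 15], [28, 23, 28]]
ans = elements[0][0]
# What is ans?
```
Trace:
  elements=[[2, 7, 15], [28, 23, 28]]
  elements=[[2, 7, 15], [28, 23, 28]], ans=2

Final answer: 2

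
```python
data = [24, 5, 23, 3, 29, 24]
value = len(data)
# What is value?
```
Trace:
  data=[24, 5, 23, 3, 29, 24]
  data=[24, 5, 23, 3, 29, 24], value=6

Final answer: 6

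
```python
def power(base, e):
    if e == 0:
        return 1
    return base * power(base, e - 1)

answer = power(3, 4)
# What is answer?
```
Call trace:
power(base=3, e=4)
  power(base=3, e=3)
    power(base=3, e=2)
      power(base=3, e=1)
        power(base=3, e=0)
        -> return 1
      -> return 3
    -> return 9
  -> return 27
-> return 81

Final answer: 81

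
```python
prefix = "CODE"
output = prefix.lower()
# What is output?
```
Trace:
  prefix='CODE'
  prefix='CODE', output='code'

Final answer: 'code'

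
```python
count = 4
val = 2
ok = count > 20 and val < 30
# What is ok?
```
Trace:
  count=4
  count=4, val=2
  count=4, val=2, ok=False

Final answer: False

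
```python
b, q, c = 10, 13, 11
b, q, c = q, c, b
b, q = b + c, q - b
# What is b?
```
Trace:
  b=10, q=13, c=11
  b=13, q=11, c=10
  b=23, q=-2, c=10

Final answer: 23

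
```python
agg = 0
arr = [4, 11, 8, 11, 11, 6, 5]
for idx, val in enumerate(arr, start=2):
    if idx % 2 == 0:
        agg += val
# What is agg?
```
Trace:
  agg=0
  agg=4, idx=2, val=4
  agg=4, idx=3, val=11
  agg=12, idx=4, val=8
  agg=12, idx=5, val=11
  agg=23, idx=6, val=11
  agg=23, idx=7, val=6
  agg=28, idx=8, val=5

Final answer: 28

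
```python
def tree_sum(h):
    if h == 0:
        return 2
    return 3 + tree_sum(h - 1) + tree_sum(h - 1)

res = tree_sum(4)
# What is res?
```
Call trace (a repeated sub-call is expanded the first time; later identical calls just restate its return value):
tree_sum(h=4)
  tree_sum(h=3)
    tree_sum(h=2)
      tree_sum(h=1)
        tree_sum(h=0)
        -> return 2
        tree_sum(h=0)
        -> return 2
      -> return 7
      tree_sum(h=1) -> return 7  (same call as traced above)
    -> return 17
    tree_sum(h=2) -> return 17  (same call as traced above)
  -> return 37
  tree_sum(h=3) -> return 37  (same call as traced above)
-> return 77

Final answer: 77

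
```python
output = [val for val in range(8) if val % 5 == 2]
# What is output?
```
Trace:
  val=0
  val=1
  val=2
  val=3
  val=4
  val=5
  val=6
  val=7
  output=[2, 7]

Final answer: [2, 7]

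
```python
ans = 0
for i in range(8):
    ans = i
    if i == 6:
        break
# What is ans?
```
Trace:
  ans=0
  ans=0, i=0
  ans=1, i=1
  ans=2, i=2
  ans=3, i=3
  ans=4, i=4
  ans=5, i=5
  ans=6, i=6

Final answer: 6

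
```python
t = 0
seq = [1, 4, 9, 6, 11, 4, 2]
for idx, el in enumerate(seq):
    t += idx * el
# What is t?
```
Trace:
  t=0
  t=0, idx=0, el=1
  t=4, idx=1, el=4
  t=22, idx=2, el=9
  t=40, idx=3, el=6
  t=84, idx=4, el=11
  t=104, idx=5, el=4
  t=116, idx=6, el=2

Final answer: 116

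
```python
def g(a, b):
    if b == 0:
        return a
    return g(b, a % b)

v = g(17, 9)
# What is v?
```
Call trace:
g(a=17, b=9)
  g(a=9, b=8)
    g(a=8, b=1)
      g(a=1, b=0)
      -> return 1
    -> return 1
  -> return 1
-> return 1

Final answer: 1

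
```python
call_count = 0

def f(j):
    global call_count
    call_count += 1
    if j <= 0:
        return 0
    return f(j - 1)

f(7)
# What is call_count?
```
Call trace:
f(j=7)
  f(j=6)
    f(j=5)
      f(j=4)
        f(j=3)
          f(j=2)
            f(j=1)
              f(j=0)
              -> return 0
            -> return 0
          -> return 0
        -> return 0
      -> return 0
    -> return 0
  -> return 0
-> return 0

call_count is incremented once per call. f is entered once for each j = 7, 6, 5, 4, 3, 2, 1, 0 (the j <= 0 call returns without recursing), i.e. 7 + 1 calls.
call_count = 8

Final answer: 8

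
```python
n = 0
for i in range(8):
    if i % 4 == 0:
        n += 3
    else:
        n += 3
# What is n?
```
Trace:
  n=0
  n=3, i=0
  n=6, i=1
  n=9, i=2
  n=12, i=3
  n=15, i=4
  n=18, i=5
  n=21, i=6
  n=24, i=7

Final answer: 24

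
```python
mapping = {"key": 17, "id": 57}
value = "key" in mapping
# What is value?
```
Trace:
  mapping={'key': 17, 'id': 57}
  mapping={'key': 17, 'id': 57}, value=True

Final answer: True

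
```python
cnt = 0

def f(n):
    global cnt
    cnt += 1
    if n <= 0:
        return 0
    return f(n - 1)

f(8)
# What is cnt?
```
Call trace:
f(n=8)
  f(n=7)
    f(n=6)
      f(n=5)
        f(n=4)
          f(n=3)
            f(n=2)
              f(n=1)
                f(n=0)
                -> return 0
              -> return 0
            -> return 0
          -> return 0
        -> return 0
      -> return 0
    -> return 0
  -> return 0
-> return 0

cnt is incremented once per call. f is entered once for each n = 8, 7, 6, 5, 4, 3, 2, 1, 0 (the n <= 0 call returns without recursing), i.e. 8 + 1 calls.
cnt = 9

Final answer: 9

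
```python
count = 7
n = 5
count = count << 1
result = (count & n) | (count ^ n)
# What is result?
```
Trace:
  count=7
  count=7, n=5
  count=14, n=5
  count=14, n=5, result=15

Final answer: 15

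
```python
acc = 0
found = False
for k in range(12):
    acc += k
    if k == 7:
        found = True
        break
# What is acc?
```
Trace:
  acc=0
  acc=0, found=False
  acc=0, found=False, k=0
  acc=1, found=False, k=1
  acc=3, found=False, k=2
  acc=6, found=False, k=3
  acc=10, found=False, k=4
  acc=15, found=False, k=5
  acc=21, found=False, k=6
  acc=28, found=True, k=7

Final answer: 28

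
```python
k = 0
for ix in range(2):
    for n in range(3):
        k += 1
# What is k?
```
Trace:
  k=0
  k=1, ix=0, n=0
  k=2, ix=0, n=1
  k=3, ix=0, n=2
  k=4, ix=1, n=0
  k=5, ix=1, n=1
  k=6, ix=1, n=2

Final answer: 6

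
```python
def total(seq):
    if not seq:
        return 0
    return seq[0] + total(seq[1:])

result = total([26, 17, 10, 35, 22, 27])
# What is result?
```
Call trace:
total(seq=[26, 17, 10, 35, 22, 27])
  total(seq=[17, 10, 35, 22, 27])
    total(seq=[10, 35, 22, 27])
      total(seq=[35, 22, 27])
        total(seq=[22, 27])
          total(seq=[27])
            total(seq=[])
            -> return 0
          -> return 27
        -> return 49
      -> return 84
    -> return 94
  -> return 111
-> return 137

Final answer: 137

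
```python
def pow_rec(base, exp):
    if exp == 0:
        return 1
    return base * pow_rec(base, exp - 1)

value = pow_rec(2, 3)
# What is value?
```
Call trace:
pow_rec(base=2, exp=3)
  pow_rec(base=2, exp=2)
    pow_rec(base=2, exp=1)
      pow_rec(base=2, exp=0)
      -> return 1
    -> return 2
  -> return 4
-> return 8

Final answer: 8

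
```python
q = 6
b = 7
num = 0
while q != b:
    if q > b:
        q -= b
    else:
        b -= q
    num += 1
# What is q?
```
Trace:
  q=6
  q=6, b=7
  q=6, b=7, num=0
  q=6, b=1, num=1
  q=5, b=1, num=2
  q=4, b=1, num=3
  q=3, b=1, num=4
  q=2, b=1, num=5
  q=1, b=1, num=6

Final answer: 1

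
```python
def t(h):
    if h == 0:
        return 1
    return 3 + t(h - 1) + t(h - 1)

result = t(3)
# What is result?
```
Call trace (a repeated sub-call is expanded the first time; later identical calls just restate its return value):
t(h=3)
  t(h=2)
    t(h=1)
      t(h=0)
      -> return 1
      t(h=0)
      -> return 1
    -> return 5
    t(h=1) -> return 5  (same call as traced above)
  -> return 13
  t(h=2) -> return 13  (same call as traced above)
-> return 29

Final answer: 29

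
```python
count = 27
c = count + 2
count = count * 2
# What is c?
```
Trace:
  count=27
  count=27, c=29
  count=54, c=29

Final answer: 29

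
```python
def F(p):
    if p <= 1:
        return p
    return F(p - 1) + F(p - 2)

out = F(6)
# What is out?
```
Call trace (a repeated sub-call is expanded the first time; later identical calls just restate its return value):
F(p=6)
  F(p=5)
    F(p=4)
      F(p=3)
        F(p=2)
          F(p=1)
          -> return 1
          F(p=0)
          -> return 0
        -> return 1
        F(p=1)
        -> return 1
      -> return 2
      F(p=2) -> return 1  (same call as traced above)
    -> return 3
    F(p=3) -> return 2  (same call as traced above)
  -> return 5
  F(p=4) -> return 3  (same call as traced above)
-> return 8

Final answer: 8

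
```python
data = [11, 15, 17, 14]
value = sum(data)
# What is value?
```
Trace:
  data=[11, 15, 17, 14]
  data=[11, 15, 17, 14], value=57

Final answer: 57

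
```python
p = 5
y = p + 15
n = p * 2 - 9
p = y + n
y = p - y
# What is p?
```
Trace:
  p=5
  p=5, y=20
  p=5, y=20, n=1
  p=21, y=20, n=1
  p=21, y=1, n=1

Final answer: 21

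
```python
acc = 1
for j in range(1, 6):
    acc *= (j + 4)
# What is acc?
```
Trace:
  acc=1
  acc=5, j=1
  acc=30, j=2
  acc=210, j=3
  acc=1680, j=4
  acc=15120, j=5

Final answer: 15120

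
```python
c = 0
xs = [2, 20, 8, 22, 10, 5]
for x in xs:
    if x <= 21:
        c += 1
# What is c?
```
Trace:
  c=0
  c=1, x=2
  c=2, x=20
  c=3, x=8
  c=3, x=22
  c=4, x=10
  c=5, x=5

Final answer: 5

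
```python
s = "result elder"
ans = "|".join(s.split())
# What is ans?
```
Trace:
  s='result elder'
  s='result elder', ans='result|elder'

Final answer: 'result|elder'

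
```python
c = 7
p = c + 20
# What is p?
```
Trace:
  c=7
  c=7, p=27

Final answer: 27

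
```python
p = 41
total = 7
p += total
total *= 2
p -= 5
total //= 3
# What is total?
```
Trace:
  p=41
  p=41, total=7
  p=48, total=7
  p=48, total=14
  p=43, total=14
  p=43, total=4

Final answer: 4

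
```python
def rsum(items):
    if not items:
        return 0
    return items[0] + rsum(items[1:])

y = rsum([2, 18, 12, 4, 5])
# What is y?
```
Call trace:
rsum(items=[2, 18, 12, 4, 5])
  rsum(items=[18, 12, 4, 5])
    rsum(items=[12, 4, 5])
      rsum(items=[4, 5])
        rsum(items=[5])
          rsum(items=[])
          -> return 0
        -> return 5
      -> return 9
    -> return 21
  -> return 39
-> return 41

Final answer: 41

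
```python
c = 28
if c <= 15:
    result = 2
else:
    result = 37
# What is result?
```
Trace:
  c=28
  c=28, result=37

Final answer: 37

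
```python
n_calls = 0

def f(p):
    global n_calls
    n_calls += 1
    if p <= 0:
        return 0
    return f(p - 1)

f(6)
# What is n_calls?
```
Call trace:
f(p=6)
  f(p=5)
    f(p=4)
      f(p=3)
        f(p=2)
          f(p=1)
            f(p=0)
            -> return 0
          -> return 0
        -> return 0
      -> return 0
    -> return 0
  -> return 0
-> return 0

n_calls is incremented once per call. f is entered once for each p = 6, 5, 4, 3, 2, 1, 0 (the p <= 0 call returns without recursing), i.e. 6 + 1 calls.
n_calls = 7

Final answer: 7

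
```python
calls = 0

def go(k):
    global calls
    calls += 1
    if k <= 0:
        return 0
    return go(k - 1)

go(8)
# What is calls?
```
Call trace:
go(k=8)
  go(k=7)
    go(k=6)
      go(k=5)
        go(k=4)
          go(k=3)
            go(k=2)
              go(k=1)
                go(k=0)
                -> return 0
              -> return 0
            -> return 0
          -> return 0
        -> return 0
      -> return 0
    -> return 0
  -> return 0
-> return 0

calls is incremented once per call. go is entered once for each k = 8, 7, 6, 5, 4, 3, 2, 1, 0 (the k <= 0 call returns without recursing), i.e. 8 + 1 calls.
calls = 9

Final answer: 9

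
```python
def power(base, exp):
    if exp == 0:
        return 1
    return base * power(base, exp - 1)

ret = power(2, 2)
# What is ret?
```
Call trace:
power(base=2, exp=2)
  power(base=2, exp=1)
    power(base=2, exp=0)
    -> return 1
  -> return 2
-> return 4

Final answer: 4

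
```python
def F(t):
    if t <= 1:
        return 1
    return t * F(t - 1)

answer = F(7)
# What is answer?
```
Call trace:
F(t=7)
  F(t=6)
    F(t=5)
      F(t=4)
        F(t=3)
          F(t=2)
            F(t=1)
            -> return 1
          -> return 2
        -> return 6
      -> return 24
    -> return 120
  -> return 720
-> return 5040

Final answer: 5040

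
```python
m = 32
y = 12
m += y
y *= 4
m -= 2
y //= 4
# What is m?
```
Trace:
  m=32
  m=32, y=12
  m=44, y=12
  m=44, y=48
  m=42, y=48
  m=42, y=12

Final answer: 42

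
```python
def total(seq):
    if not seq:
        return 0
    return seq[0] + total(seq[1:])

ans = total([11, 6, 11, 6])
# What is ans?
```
Call trace:
total(seq=[11, 6, 11, 6])
  total(seq=[6, 11, 6])
    total(seq=[11, 6])
      total(seq=[6])
        total(seq=[])
        -> return 0
      -> return 6
    -> return 17
  -> return 23
-> return 34

Final answer: 34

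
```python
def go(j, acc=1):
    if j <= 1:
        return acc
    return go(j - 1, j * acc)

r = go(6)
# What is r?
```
Call trace:
go(j=6, acc=1)
  go(j=5, acc=6)
    go(j=4, acc=30)
      go(j=3, acc=120)
        go(j=2, acc=360)
          go(j=1, acc=720)
          -> return 720
        -> return 720
      -> return 720
    -> return 720
  -> return 720
-> return 720

Final answer: 720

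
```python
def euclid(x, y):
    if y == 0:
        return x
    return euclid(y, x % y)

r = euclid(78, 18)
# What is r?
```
Call trace:
euclid(x=78, y=18)
  euclid(x=18, y=6)
    euclid(x=6, y=0)
    -> return 6
  -> return 6
-> return 6

Final answer: 6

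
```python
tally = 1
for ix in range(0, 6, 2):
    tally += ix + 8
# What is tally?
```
Trace:
  tally=1
  tally=9, ix=0
  tally=19, ix=2
  tally=31, ix=4

Final answer: 31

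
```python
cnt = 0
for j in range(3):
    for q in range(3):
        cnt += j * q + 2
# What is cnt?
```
Trace:
  cnt=0
  cnt=2, j=0, q=0
  cnt=4, j=0, q=1
  cnt=6, j=0, q=2
  cnt=8, j=1, q=0
  cnt=11, j=1, q=1
  cnt=15, j=1, q=2
  cnt=17, j=2, q=0
  cnt=21, j=2, q=1
  cnt=27, j=2, q=2

Final answer: 27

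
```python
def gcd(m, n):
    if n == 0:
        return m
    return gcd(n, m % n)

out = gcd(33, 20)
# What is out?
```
Call trace:
gcd(m=33, n=20)
  gcd(m=20, n=13)
    gcd(m=13, n=7)
      gcd(m=7, n=6)
        gcd(m=6, n=1)
          gcd(m=1, n=0)
          -> return 1
        -> return 1
      -> return 1
    -> return 1
  -> return 1
-> return 1

Final answer: 1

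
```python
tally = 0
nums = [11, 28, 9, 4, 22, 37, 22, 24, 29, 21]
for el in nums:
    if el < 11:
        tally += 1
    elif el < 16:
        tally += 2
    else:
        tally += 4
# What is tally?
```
Trace:
  tally=0
  tally=2, el=11
  tally=6, el=28
  tally=7, el=9
  tally=8, el=4
  tally=12, el=22
  tally=16, el=37
  tally=20, el=22
  tally=24, el=24
  tally=28, el=29
  tally=32, el=21

Final answer: 32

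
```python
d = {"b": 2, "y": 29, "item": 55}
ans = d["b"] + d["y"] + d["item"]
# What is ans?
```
Trace:
  d={'b': 2, 'y': 29, 'item': 55}
  d={'b': 2, 'y': 29, 'item': 55}, ans=86

Final answer: 86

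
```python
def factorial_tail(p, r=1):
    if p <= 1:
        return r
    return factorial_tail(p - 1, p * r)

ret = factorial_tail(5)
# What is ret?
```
Call trace:
factorial_tail(p=5, r=1)
  factorial_tail(p=4, r=5)
    factorial_tail(p=3, r=20)
      factorial_tail(p=2, r=60)
        factorial_tail(p=1, r=120)
        -> return 120
      -> return 120
    -> return 120
  -> return 120
-> return 120

Final answer: 120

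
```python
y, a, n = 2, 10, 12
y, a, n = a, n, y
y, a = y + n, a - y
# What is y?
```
Trace:
  y=2, a=10, n=12
  y=10, a=12, n=2
  y=12, a=2, n=2

Final answer: 12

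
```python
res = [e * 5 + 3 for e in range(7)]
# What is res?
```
Trace:
  e=0
  e=1
  e=2
  e=3
  e=4
  e=5
  e=6
  res=[3, 8, 13, 18, 23, 28, 33]

Final answer: [3, 8, 13, 18, 23, 28, 33]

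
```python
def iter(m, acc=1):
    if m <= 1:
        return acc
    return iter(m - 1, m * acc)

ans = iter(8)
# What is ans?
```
Call trace:
iter(m=8, acc=1)
  iter(m=7, acc=8)
    iter(m=6, acc=56)
      iter(m=5, acc=336)
        iter(m=4, acc=1680)
          iter(m=3, acc=6720)
            iter(m=2, acc=20160)
              iter(m=1, acc=40320)
              -> return 40320
            -> return 40320
          -> return 40320
        -> return 40320
      -> return 40320
    -> return 40320
  -> return 40320
-> return 40320

Final answer: 40320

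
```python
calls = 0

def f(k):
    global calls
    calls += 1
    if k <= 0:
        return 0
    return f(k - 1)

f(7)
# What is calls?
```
Call trace:
f(k=7)
  f(k=6)
    f(k=5)
      f(k=4)
        f(k=3)
          f(k=2)
            f(k=1)
              f(k=0)
              -> return 0
            -> return 0
          -> return 0
        -> return 0
      -> return 0
    -> return 0
  -> return 0
-> return 0

calls is incremented once per call. f is entered once for each k = 7, 6, 5, 4, 3, 2, 1, 0 (the k <= 0 call returns without recursing), i.e. 7 + 1 calls.
calls = 8

Final answer: 8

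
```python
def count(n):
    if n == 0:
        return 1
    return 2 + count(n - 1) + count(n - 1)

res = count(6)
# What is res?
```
Call trace (a repeated sub-call is expanded the first time; later identical calls just restate its return value):
count(n=6)
  count(n=5)
    count(n=4)
      count(n=3)
        count(n=2)
          count(n=1)
            count(n=0)
            -> return 1
            count(n=0)
            -> return 1
          -> return 4
          count(n=1) -> return 4  (same call as traced above)
        -> return 10
        count(n=2) -> return 10  (same call as traced above)
      -> return 22
      count(n=3) -> return 22  (same call as traced above)
    -> return 46
    count(n=4) -> return 46  (same call as traced above)
  -> return 94
  count(n=5) -> return 94  (same call as traced above)
-> return 190

Final answer: 190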